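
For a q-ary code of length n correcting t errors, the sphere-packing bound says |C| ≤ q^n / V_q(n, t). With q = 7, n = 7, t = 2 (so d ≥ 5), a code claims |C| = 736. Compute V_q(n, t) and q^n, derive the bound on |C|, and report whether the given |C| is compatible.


V_q(n, t) = 799, q^n = 823543, Hamming bound = 1030, |C| = 736 ≤ bound (satisfied).

Step 1: Compute V_q(n, t) = Σ_{j=0}^2 C(n, j) (q−1)^j.
  j = 0: C(7,0)·(6)^0 = 1·1 = 1.
  j = 1: C(7,1)·(6)^1 = 7·6 = 42.
  j = 2: C(7,2)·(6)^2 = 21·36 = 756.
  V_q(n, t) = 1 + 42 + 756 = 799.
Step 2: q^n = 7^7 = 823543.
Step 3: Hamming bound ⌊q^n / V_q(n,t)⌋ = ⌊823543/799⌋ = 1030.
Step 4: Compare |C| = 736 to 1030: satisfied.
The claimed |C| lies below the Hamming bound.


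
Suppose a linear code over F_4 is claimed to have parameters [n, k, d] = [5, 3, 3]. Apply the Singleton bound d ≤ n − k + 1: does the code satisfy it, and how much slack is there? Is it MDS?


Singleton RHS = n − k + 1 = 3, slack = 0, bound satisfied, MDS.

Singleton bound: d ≤ n − k + 1.
Here n = 5, k = 3, so n − k + 1 = 3.
Given d = 3, check d ≤ 3: YES.
Slack = (n − k + 1) − d = 0.
The code is MDS (slack = 0).
Description: the claimed parameters are [5, 3, 3]_4; such a code would be MDS (meets Singleton bound).


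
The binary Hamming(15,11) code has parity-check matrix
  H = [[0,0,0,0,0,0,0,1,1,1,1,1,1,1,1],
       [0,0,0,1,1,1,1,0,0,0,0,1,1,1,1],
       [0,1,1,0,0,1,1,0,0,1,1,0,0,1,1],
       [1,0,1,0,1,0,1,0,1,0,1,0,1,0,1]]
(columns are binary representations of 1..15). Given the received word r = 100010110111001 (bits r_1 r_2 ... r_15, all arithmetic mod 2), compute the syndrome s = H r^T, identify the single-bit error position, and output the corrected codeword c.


s = (1, 0, 0, 1)^T, error position = 9, corrected codeword c = 100010111111001

Compute s = H r^T mod 2 one row at a time:
  s_1 = 1 + 0 + 1 + 1 + 1 + 0 + 0 + 1 = 5 ≡ 1 (mod 2).
  s_2 = 0 + 1 + 0 + 1 + 1 + 0 + 0 + 1 = 4 ≡ 0 (mod 2).
  s_3 = 0 + 0 + 0 + 1 + 1 + 1 + 0 + 1 = 4 ≡ 0 (mod 2).
  s_4 = 1 + 0 + 1 + 1 + 0 + 1 + 0 + 1 = 5 ≡ 1 (mod 2).
s = (1, 0, 0, 1)^T — this equals column 9 of H (binary 1001), so error is at position 9.
Correct: flip bit 9 of r = 100010110111001 to get c = 100010111111001.


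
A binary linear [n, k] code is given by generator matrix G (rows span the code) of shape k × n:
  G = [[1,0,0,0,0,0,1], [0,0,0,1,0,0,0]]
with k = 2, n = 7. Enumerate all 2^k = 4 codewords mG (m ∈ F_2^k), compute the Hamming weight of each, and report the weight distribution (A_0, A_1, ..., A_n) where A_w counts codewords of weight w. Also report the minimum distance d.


Weight distribution: A_0 = 1, A_1 = 1, A_2 = 1, A_3 = 1. Minimum distance d = 1.

Enumerate all 2^2 = 4 messages m ∈ F_2^2.
For each, compute codeword c = mG in F_2^7, then tally its weight.
  m = 00 → c = 0000000, weight = 0.
  m = 10 → c = 1000001, weight = 2.
  m = 01 → c = 0001000, weight = 1.
  m = 11 → c = 1001001, weight = 3.
Tally weights:
  weight 0: 1 codewords.
  weight 1: 1 codewords.
  weight 2: 1 codewords.
  weight 3: 1 codewords.
Minimum distance d = smallest w > 0 with A_w > 0 = 1.
Sanity: Σ A_w = 4 = 2^2 = 4 ✓.


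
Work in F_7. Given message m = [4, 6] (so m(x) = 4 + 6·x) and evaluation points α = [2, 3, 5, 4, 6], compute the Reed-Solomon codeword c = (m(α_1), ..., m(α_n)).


c = [2, 1, 6, 0, 5]

Message polynomial: m(x) = 4 + 6·x (mod 7).
For each evaluation point α_i, compute m(α_i) mod 7:
  α_1 = 2: Horner steps 6 → 2, so m(2) = 2.
  α_2 = 3: Horner steps 6 → 1, so m(3) = 1.
  α_3 = 5: Horner steps 6 → 6, so m(5) = 6.
  α_4 = 4: Horner steps 6 → 0, so m(4) = 0.
  α_5 = 6: Horner steps 6 → 5, so m(6) = 5.
Codeword c = [2, 1, 6, 0, 5] ∈ F_7^5.


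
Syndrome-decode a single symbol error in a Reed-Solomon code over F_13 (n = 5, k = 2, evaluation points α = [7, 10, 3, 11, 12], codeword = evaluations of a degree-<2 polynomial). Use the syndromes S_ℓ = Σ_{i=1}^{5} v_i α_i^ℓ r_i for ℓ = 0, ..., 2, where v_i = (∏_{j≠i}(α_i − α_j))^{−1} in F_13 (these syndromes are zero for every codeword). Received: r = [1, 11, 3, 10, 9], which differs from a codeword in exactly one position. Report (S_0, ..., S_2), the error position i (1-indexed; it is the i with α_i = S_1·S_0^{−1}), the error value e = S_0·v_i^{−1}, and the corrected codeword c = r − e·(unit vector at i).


S = (11, 7, 8), error at position 3, error magnitude e = 11, c = [1, 11, 5, 10, 9].

Step 1: column multipliers v_i = (∏_{j≠i}(α_i − α_j))^{−1} mod 13.
  i = 1 (α = 7): (7−10)(7−3)(7−11)(7−12) = (−3)·4·(−4)·(−5) = −240 ≡ 7, so v_1 = 7^{−1} = 2 (mod 13).
  i = 2 (α = 10): (10−7)(10−3)(10−11)(10−12) = 3·7·(−1)·(−2) = 42 ≡ 3, so v_2 = 3^{−1} = 9 (mod 13).
  i = 3 (α = 3): (3−7)(3−10)(3−11)(3−12) = (−4)·(−7)·(−8)·(−9) = 2016 ≡ 1, so v_3 = 1^{−1} = 1 (mod 13).
  i = 4 (α = 11): (11−7)(11−10)(11−3)(11−12) = 4·1·8·(−1) = −32 ≡ 7, so v_4 = 7^{−1} = 2 (mod 13).
  i = 5 (α = 12): (12−7)(12−10)(12−3)(12−11) = 5·2·9·1 = 90 ≡ 12, so v_5 = 12^{−1} = 12 (mod 13).
  v = [2, 9, 1, 2, 12].
Step 2: syndromes of r = [1, 11, 3, 10, 9] (all sums mod 13).
  S_0 = Σ v_i r_i = 2·1 + 9·11 + 1·3 + 2·10 + 12·9 = 232 ≡ 11.
  S_1 = Σ v_i α_i r_i = 2·7·1 + 9·10·11 + 1·3·3 + 2·11·10 + 12·12·9 = 2529 ≡ 7.
  α_i^2 mod 13 = [10, 9, 9, 4, 1].
  S_2 = Σ v_i α_i^2 r_i = 2·10·1 + 9·9·11 + 1·9·3 + 2·4·10 + 12·1·9 = 1126 ≡ 8.
  S = (11, 7, 8) ≠ 0, so r is not a codeword (an error is present).
Step 3: locate the error. For a single error e at position i, S_ℓ = v_i·e·α_i^ℓ, so α_err = S_1/S_0.
  S_0^{−1} = 11^{−1} = 6 (mod 13), so α_err = 7·6 = 42 ≡ 3 = α_3. Error position i = 3.
  Consistency check: S_2/S_1 = 8·2 = 16 ≡ 3 = α_err ✓ (single-error assumption holds).
Step 4: error magnitude e = S_0/v_3 = S_0·∏_{j≠3}(α_3 − α_j) = 11·1 = 11 ≡ 11 (mod 13).
Step 5: correct position 3: c_3 = r_3 − e = 3 − 11 ≡ 5 (mod 13). Hence c = [1, 11, 5, 10, 9].
  Check: interpolating c through the α_i gives m(x) = 8 + 12·x (degree < 2) with m(α_i) = c_i for every i, so c is indeed a codeword.


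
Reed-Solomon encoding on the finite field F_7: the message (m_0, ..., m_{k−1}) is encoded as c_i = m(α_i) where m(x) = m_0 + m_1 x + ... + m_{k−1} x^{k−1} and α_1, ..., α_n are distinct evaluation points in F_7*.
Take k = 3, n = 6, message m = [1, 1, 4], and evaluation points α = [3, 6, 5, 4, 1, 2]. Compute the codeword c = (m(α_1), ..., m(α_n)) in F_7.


c = [5, 4, 1, 6, 6, 5]

Message polynomial: m(x) = 1 + 1·x + 4·x^2 (mod 7).
For each evaluation point α_i, compute m(α_i) mod 7:
  α_1 = 3: Horner steps 4 → 6 → 5, so m(3) = 5.
  α_2 = 6: Horner steps 4 → 4 → 4, so m(6) = 4.
  α_3 = 5: Horner steps 4 → 0 → 1, so m(5) = 1.
  α_4 = 4: Horner steps 4 → 3 → 6, so m(4) = 6.
  α_5 = 1: Horner steps 4 → 5 → 6, so m(1) = 6.
  α_6 = 2: Horner steps 4 → 2 → 5, so m(2) = 5.
Codeword c = [5, 4, 1, 6, 6, 5] ∈ F_7^6.


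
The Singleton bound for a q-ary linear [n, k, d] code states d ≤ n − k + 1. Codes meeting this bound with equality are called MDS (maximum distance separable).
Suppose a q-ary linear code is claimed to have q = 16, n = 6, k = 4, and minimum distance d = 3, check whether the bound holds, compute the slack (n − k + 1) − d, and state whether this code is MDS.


Singleton RHS = n − k + 1 = 3, slack = 0, bound satisfied, MDS.

Singleton bound: d ≤ n − k + 1.
Here n = 6, k = 4, so n − k + 1 = 3.
Given d = 3, check d ≤ 3: YES.
Slack = (n − k + 1) − d = 0.
The code is MDS (slack = 0).
Description: the claimed parameters are [6, 4, 3]_16; such a code would be MDS (meets Singleton bound).


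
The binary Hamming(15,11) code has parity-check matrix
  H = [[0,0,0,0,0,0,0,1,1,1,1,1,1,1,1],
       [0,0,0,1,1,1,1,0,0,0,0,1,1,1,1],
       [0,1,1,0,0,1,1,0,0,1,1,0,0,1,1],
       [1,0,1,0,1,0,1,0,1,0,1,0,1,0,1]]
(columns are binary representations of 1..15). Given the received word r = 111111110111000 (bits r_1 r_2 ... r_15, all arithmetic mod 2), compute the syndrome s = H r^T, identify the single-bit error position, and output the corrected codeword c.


s = (0, 1, 0, 1)^T, error position = 5, corrected codeword c = 111101110111000

Compute s = H r^T mod 2 one row at a time:
  s_1 = 1 + 0 + 1 + 1 + 1 + 0 + 0 + 0 = 4 ≡ 0 (mod 2).
  s_2 = 1 + 1 + 1 + 1 + 1 + 0 + 0 + 0 = 5 ≡ 1 (mod 2).
  s_3 = 1 + 1 + 1 + 1 + 1 + 1 + 0 + 0 = 6 ≡ 0 (mod 2).
  s_4 = 1 + 1 + 1 + 1 + 0 + 1 + 0 + 0 = 5 ≡ 1 (mod 2).
s = (0, 1, 0, 1)^T — this equals column 5 of H (binary 0101), so error is at position 5.
Correct: flip bit 5 of r = 111111110111000 to get c = 111101110111000.


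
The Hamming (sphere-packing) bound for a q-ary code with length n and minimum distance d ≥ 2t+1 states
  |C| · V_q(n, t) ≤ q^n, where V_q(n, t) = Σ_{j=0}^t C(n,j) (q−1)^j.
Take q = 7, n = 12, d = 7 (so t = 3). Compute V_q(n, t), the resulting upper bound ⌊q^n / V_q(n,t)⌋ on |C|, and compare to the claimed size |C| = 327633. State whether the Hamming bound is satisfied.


V_q(n, t) = 49969, q^n = 13841287201, Hamming bound = 276997, |C| = 327633 > bound (violated).

Step 1: Compute V_q(n, t) = Σ_{j=0}^3 C(n, j) (q−1)^j.
  j = 0: C(12,0)·(6)^0 = 1·1 = 1.
  j = 1: C(12,1)·(6)^1 = 12·6 = 72.
  j = 2: C(12,2)·(6)^2 = 66·36 = 2376.
  j = 3: C(12,3)·(6)^3 = 220·216 = 47520.
  V_q(n, t) = 1 + 72 + 2376 + 47520 = 49969.
Step 2: q^n = 7^12 = 13841287201.
Step 3: Hamming bound ⌊q^n / V_q(n,t)⌋ = ⌊13841287201/49969⌋ = 276997.
Step 4: Compare |C| = 327633 to 276997: violated.
The claimed |C| lies above the Hamming bound, so no 7-ary code of length 12 with d ≥ 7 can have 327633 codewords.


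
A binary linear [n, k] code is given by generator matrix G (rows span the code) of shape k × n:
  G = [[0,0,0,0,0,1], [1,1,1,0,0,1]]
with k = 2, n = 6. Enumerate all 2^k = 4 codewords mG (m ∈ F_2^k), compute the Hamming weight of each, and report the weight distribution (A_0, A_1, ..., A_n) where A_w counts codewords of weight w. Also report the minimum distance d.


Weight distribution: A_0 = 1, A_1 = 1, A_3 = 1, A_4 = 1. Minimum distance d = 1.

Enumerate all 2^2 = 4 messages m ∈ F_2^2.
For each, compute codeword c = mG in F_2^6, then tally its weight.
  m = 00 → c = 000000, weight = 0.
  m = 10 → c = 000001, weight = 1.
  m = 01 → c = 111001, weight = 4.
  m = 11 → c = 111000, weight = 3.
Tally weights:
  weight 0: 1 codewords.
  weight 1: 1 codewords.
  weight 3: 1 codewords.
  weight 4: 1 codewords.
Minimum distance d = smallest w > 0 with A_w > 0 = 1.
Sanity: Σ A_w = 4 = 2^2 = 4 ✓.


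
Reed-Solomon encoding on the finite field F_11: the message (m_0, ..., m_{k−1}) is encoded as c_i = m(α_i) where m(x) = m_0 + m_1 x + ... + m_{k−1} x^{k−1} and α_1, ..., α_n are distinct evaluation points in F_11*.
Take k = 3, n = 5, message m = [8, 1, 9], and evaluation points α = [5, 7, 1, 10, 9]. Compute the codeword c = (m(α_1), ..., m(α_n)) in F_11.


c = [7, 5, 7, 5, 9]

Message polynomial: m(x) = 8 + 1·x + 9·x^2 (mod 11).
For each evaluation point α_i, compute m(α_i) mod 11:
  α_1 = 5: Horner steps 9 → 2 → 7, so m(5) = 7.
  α_2 = 7: Horner steps 9 → 9 → 5, so m(7) = 5.
  α_3 = 1: Horner steps 9 → 10 → 7, so m(1) = 7.
  α_4 = 10: Horner steps 9 → 3 → 5, so m(10) = 5.
  α_5 = 9: Horner steps 9 → 5 → 9, so m(9) = 9.
Codeword c = [7, 5, 7, 5, 9] ∈ F_11^5.


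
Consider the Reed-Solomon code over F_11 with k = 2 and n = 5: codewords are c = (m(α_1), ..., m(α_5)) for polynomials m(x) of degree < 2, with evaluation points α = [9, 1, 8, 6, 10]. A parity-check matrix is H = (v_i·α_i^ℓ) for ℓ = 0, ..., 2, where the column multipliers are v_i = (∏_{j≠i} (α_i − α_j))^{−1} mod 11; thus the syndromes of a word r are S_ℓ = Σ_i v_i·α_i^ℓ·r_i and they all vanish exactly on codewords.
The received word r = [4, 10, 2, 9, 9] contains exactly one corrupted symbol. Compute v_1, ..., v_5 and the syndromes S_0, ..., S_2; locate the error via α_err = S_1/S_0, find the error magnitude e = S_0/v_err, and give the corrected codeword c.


S = (6, 5, 6), error at position 5, error magnitude e = 3, c = [4, 10, 2, 9, 6].

Step 1: column multipliers v_i = (∏_{j≠i}(α_i − α_j))^{−1} mod 11.
  i = 1 (α = 9): (9−1)(9−8)(9−6)(9−10) = 8·1·3·(−1) = −24 ≡ 9, so v_1 = 9^{−1} = 5 (mod 11).
  i = 2 (α = 1): (1−9)(1−8)(1−6)(1−10) = (−8)·(−7)·(−5)·(−9) = 2520 ≡ 1, so v_2 = 1^{−1} = 1 (mod 11).
  i = 3 (α = 8): (8−9)(8−1)(8−6)(8−10) = (−1)·7·2·(−2) = 28 ≡ 6, so v_3 = 6^{−1} = 2 (mod 11).
  i = 4 (α = 6): (6−9)(6−1)(6−8)(6−10) = (−3)·5·(−2)·(−4) = −120 ≡ 1, so v_4 = 1^{−1} = 1 (mod 11).
  i = 5 (α = 10): (10−9)(10−1)(10−8)(10−6) = 1·9·2·4 = 72 ≡ 6, so v_5 = 6^{−1} = 2 (mod 11).
  v = [5, 1, 2, 1, 2].
Step 2: syndromes of r = [4, 10, 2, 9, 9] (all sums mod 11).
  S_0 = Σ v_i r_i = 5·4 + 1·10 + 2·2 + 1·9 + 2·9 = 61 ≡ 6.
  S_1 = Σ v_i α_i r_i = 5·9·4 + 1·1·10 + 2·8·2 + 1·6·9 + 2·10·9 = 456 ≡ 5.
  α_i^2 mod 11 = [4, 1, 9, 3, 1].
  S_2 = Σ v_i α_i^2 r_i = 5·4·4 + 1·1·10 + 2·9·2 + 1·3·9 + 2·1·9 = 171 ≡ 6.
  S = (6, 5, 6) ≠ 0, so r is not a codeword (an error is present).
Step 3: locate the error. For a single error e at position i, S_ℓ = v_i·e·α_i^ℓ, so α_err = S_1/S_0.
  S_0^{−1} = 6^{−1} = 2 (mod 11), so α_err = 5·2 = 10 ≡ 10 = α_5. Error position i = 5.
  Consistency check: S_2/S_1 = 6·9 = 54 ≡ 10 = α_err ✓ (single-error assumption holds).
Step 4: error magnitude e = S_0/v_5 = S_0·∏_{j≠5}(α_5 − α_j) = 6·6 = 36 ≡ 3 (mod 11).
Step 5: correct position 5: c_5 = r_5 − e = 9 − 3 ≡ 6 (mod 11). Hence c = [4, 10, 2, 9, 6].
  Check: interpolating c through the α_i gives m(x) = 8 + 2·x (degree < 2) with m(α_i) = c_i for every i, so c is indeed a codeword.


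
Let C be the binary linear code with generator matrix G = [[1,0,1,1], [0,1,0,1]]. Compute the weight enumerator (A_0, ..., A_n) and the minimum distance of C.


Weight distribution: A_0 = 1, A_2 = 1, A_3 = 2. Minimum distance d = 2.

Enumerate all 2^2 = 4 messages m ∈ F_2^2.
For each, compute codeword c = mG in F_2^4, then tally its weight.
  m = 00 → c = 0000, weight = 0.
  m = 10 → c = 1011, weight = 3.
  m = 01 → c = 0101, weight = 2.
  m = 11 → c = 1110, weight = 3.
Tally weights:
  weight 0: 1 codewords.
  weight 2: 1 codewords.
  weight 3: 2 codewords.
Minimum distance d = smallest w > 0 with A_w > 0 = 2.
Sanity: Σ A_w = 4 = 2^2 = 4 ✓.


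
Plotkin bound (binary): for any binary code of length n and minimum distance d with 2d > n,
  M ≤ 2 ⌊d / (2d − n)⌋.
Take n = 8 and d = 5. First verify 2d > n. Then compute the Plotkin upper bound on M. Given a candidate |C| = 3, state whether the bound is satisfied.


Plotkin bound M ≤ 4; given |C| = 3 ≤ bound (satisfied).

Check applicability: 2d = 10, n = 8.
2d − n = 2 > 0, so Plotkin applies.
Compute d/(2d−n) = 5/2 ≈ 2.5000.
⌊d/(2d−n)⌋ = 2.
Plotkin bound: M ≤ 2·2 = 4.
Given |C| = 3, check: satisfied.
This |C| is below the Plotkin bound.


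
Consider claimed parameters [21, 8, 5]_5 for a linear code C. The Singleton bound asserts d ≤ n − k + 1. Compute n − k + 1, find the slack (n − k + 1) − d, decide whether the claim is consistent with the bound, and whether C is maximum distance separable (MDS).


Singleton RHS = n − k + 1 = 14, slack = 9, bound satisfied, not MDS.

Singleton bound: d ≤ n − k + 1.
Here n = 21, k = 8, so n − k + 1 = 14.
Given d = 5, check d ≤ 14: YES.
Slack = (n − k + 1) − d = 9.
The code is NOT MDS (slack = 9 > 0).
Description: the claimed parameters are [21, 8, 5]_5; such a code would be non-MDS.


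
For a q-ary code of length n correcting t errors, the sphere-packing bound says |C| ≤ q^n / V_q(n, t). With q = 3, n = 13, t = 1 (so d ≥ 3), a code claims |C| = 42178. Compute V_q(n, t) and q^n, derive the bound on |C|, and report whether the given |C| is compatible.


V_q(n, t) = 27, q^n = 1594323, Hamming bound = 59049, |C| = 42178 ≤ bound (satisfied).

Step 1: Compute V_q(n, t) = Σ_{j=0}^1 C(n, j) (q−1)^j.
  j = 0: C(13,0)·(2)^0 = 1·1 = 1.
  j = 1: C(13,1)·(2)^1 = 13·2 = 26.
  V_q(n, t) = 1 + 26 = 27.
Step 2: q^n = 3^13 = 1594323.
Step 3: Hamming bound ⌊q^n / V_q(n,t)⌋ = ⌊1594323/27⌋ = 59049.
Step 4: Compare |C| = 42178 to 59049: satisfied.
The claimed |C| lies below the Hamming bound.


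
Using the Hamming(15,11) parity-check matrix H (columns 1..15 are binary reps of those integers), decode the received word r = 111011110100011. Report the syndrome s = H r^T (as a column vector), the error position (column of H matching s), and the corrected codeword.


s = (0, 1, 1, 1)^T, error position = 7, corrected codeword c = 111011010100011

Compute s = H r^T mod 2 one row at a time:
  s_1 = 1 + 0 + 1 + 0 + 0 + 0 + 1 + 1 = 4 ≡ 0 (mod 2).
  s_2 = 0 + 1 + 1 + 1 + 0 + 0 + 1 + 1 = 5 ≡ 1 (mod 2).
  s_3 = 1 + 1 + 1 + 1 + 1 + 0 + 1 + 1 = 7 ≡ 1 (mod 2).
  s_4 = 1 + 1 + 1 + 1 + 0 + 0 + 0 + 1 = 5 ≡ 1 (mod 2).
s = (0, 1, 1, 1)^T — this equals column 7 of H (binary 0111), so error is at position 7.
Correct: flip bit 7 of r = 111011110100011 to get c = 111011010100011.


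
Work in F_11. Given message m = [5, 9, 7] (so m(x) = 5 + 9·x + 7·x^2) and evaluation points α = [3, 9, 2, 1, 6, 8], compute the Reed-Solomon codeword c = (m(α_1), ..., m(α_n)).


c = [7, 4, 7, 10, 3, 8]

Message polynomial: m(x) = 5 + 9·x + 7·x^2 (mod 11).
For each evaluation point α_i, compute m(α_i) mod 11:
  α_1 = 3: Horner steps 7 → 8 → 7, so m(3) = 7.
  α_2 = 9: Horner steps 7 → 6 → 4, so m(9) = 4.
  α_3 = 2: Horner steps 7 → 1 → 7, so m(2) = 7.
  α_4 = 1: Horner steps 7 → 5 → 10, so m(1) = 10.
  α_5 = 6: Horner steps 7 → 7 → 3, so m(6) = 3.
  α_6 = 8: Horner steps 7 → 10 → 8, so m(8) = 8.
Codeword c = [7, 4, 7, 10, 3, 8] ∈ F_11^6.


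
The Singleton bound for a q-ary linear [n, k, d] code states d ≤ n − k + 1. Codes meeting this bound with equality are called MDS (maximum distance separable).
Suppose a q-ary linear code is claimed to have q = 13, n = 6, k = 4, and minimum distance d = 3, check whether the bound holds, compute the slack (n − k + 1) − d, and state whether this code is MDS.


Singleton RHS = n − k + 1 = 3, slack = 0, bound satisfied, MDS.

Singleton bound: d ≤ n − k + 1.
Here n = 6, k = 4, so n − k + 1 = 3.
Given d = 3, check d ≤ 3: YES.
Slack = (n − k + 1) − d = 0.
The code is MDS (slack = 0).
Description: the claimed parameters are [6, 4, 3]_13; such a code would be MDS (meets Singleton bound).


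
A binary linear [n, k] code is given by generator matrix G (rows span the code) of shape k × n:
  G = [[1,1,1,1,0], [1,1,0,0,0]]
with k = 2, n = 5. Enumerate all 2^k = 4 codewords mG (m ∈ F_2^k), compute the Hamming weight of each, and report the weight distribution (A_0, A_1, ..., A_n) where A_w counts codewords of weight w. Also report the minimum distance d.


Weight distribution: A_0 = 1, A_2 = 2, A_4 = 1. Minimum distance d = 2.

Enumerate all 2^2 = 4 messages m ∈ F_2^2.
For each, compute codeword c = mG in F_2^5, then tally its weight.
  m = 00 → c = 00000, weight = 0.
  m = 10 → c = 11110, weight = 4.
  m = 01 → c = 11000, weight = 2.
  m = 11 → c = 00110, weight = 2.
Tally weights:
  weight 0: 1 codewords.
  weight 2: 2 codewords.
  weight 4: 1 codewords.
Minimum distance d = smallest w > 0 with A_w > 0 = 2.
Sanity: Σ A_w = 4 = 2^2 = 4 ✓.


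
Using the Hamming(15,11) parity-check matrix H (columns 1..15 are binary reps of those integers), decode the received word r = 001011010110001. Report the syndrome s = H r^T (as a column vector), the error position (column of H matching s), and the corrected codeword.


s = (0, 1, 1, 0)^T, error position = 6, corrected codeword c = 001010010110001

Compute s = H r^T mod 2 one row at a time:
  s_1 = 1 + 0 + 1 + 1 + 0 + 0 + 0 + 1 = 4 ≡ 0 (mod 2).
  s_2 = 0 + 1 + 1 + 0 + 0 + 0 + 0 + 1 = 3 ≡ 1 (mod 2).
  s_3 = 0 + 1 + 1 + 0 + 1 + 1 + 0 + 1 = 5 ≡ 1 (mod 2).
  s_4 = 0 + 1 + 1 + 0 + 0 + 1 + 0 + 1 = 4 ≡ 0 (mod 2).
s = (0, 1, 1, 0)^T — this equals column 6 of H (binary 0110), so error is at position 6.
Correct: flip bit 6 of r = 001011010110001 to get c = 001010010110001.


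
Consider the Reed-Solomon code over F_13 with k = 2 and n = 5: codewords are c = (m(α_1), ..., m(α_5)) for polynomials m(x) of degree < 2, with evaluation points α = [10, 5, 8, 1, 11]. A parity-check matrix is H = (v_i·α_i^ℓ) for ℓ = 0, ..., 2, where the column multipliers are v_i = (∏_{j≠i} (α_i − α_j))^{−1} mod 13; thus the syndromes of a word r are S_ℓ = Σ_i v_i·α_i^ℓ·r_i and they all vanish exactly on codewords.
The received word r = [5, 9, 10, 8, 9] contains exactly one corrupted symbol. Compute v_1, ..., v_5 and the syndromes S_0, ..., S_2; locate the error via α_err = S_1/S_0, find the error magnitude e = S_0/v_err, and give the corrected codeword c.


S = (6, 4, 7), error at position 2, error magnitude e = 11, c = [5, 11, 10, 8, 9].

Step 1: column multipliers v_i = (∏_{j≠i}(α_i − α_j))^{−1} mod 13.
  i = 1 (α = 10): (10−5)(10−8)(10−1)(10−11) = 5·2·9·(−1) = −90 ≡ 1, so v_1 = 1^{−1} = 1 (mod 13).
  i = 2 (α = 5): (5−10)(5−8)(5−1)(5−11) = (−5)·(−3)·4·(−6) = −360 ≡ 4, so v_2 = 4^{−1} = 10 (mod 13).
  i = 3 (α = 8): (8−10)(8−5)(8−1)(8−11) = (−2)·3·7·(−3) = 126 ≡ 9, so v_3 = 9^{−1} = 3 (mod 13).
  i = 4 (α = 1): (1−10)(1−5)(1−8)(1−11) = (−9)·(−4)·(−7)·(−10) = 2520 ≡ 11, so v_4 = 11^{−1} = 6 (mod 13).
  i = 5 (α = 11): (11−10)(11−5)(11−8)(11−1) = 1·6·3·10 = 180 ≡ 11, so v_5 = 11^{−1} = 6 (mod 13).
  v = [1, 10, 3, 6, 6].
Step 2: syndromes of r = [5, 9, 10, 8, 9] (all sums mod 13).
  S_0 = Σ v_i r_i = 1·5 + 10·9 + 3·10 + 6·8 + 6·9 = 227 ≡ 6.
  S_1 = Σ v_i α_i r_i = 1·10·5 + 10·5·9 + 3·8·10 + 6·1·8 + 6·11·9 = 1382 ≡ 4.
  α_i^2 mod 13 = [9, 12, 12, 1, 4].
  S_2 = Σ v_i α_i^2 r_i = 1·9·5 + 10·12·9 + 3·12·10 + 6·1·8 + 6·4·9 = 1749 ≡ 7.
  S = (6, 4, 7) ≠ 0, so r is not a codeword (an error is present).
Step 3: locate the error. For a single error e at position i, S_ℓ = v_i·e·α_i^ℓ, so α_err = S_1/S_0.
  S_0^{−1} = 6^{−1} = 11 (mod 13), so α_err = 4·11 = 44 ≡ 5 = α_2. Error position i = 2.
  Consistency check: S_2/S_1 = 7·10 = 70 ≡ 5 = α_err ✓ (single-error assumption holds).
Step 4: error magnitude e = S_0/v_2 = S_0·∏_{j≠2}(α_2 − α_j) = 6·4 = 24 ≡ 11 (mod 13).
Step 5: correct position 2: c_2 = r_2 − e = 9 − 11 ≡ 11 (mod 13). Hence c = [5, 11, 10, 8, 9].
  Check: interpolating c through the α_i gives m(x) = 4 + 4·x (degree < 2) with m(α_i) = c_i for every i, so c is indeed a codeword.


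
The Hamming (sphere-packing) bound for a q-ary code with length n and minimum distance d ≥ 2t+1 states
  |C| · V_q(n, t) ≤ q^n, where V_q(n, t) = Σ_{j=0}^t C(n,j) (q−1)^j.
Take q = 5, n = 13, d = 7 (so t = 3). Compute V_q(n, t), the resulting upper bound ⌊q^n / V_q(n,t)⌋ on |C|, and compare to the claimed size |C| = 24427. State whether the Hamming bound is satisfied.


V_q(n, t) = 19605, q^n = 1220703125, Hamming bound = 62264, |C| = 24427 ≤ bound (satisfied).

Step 1: Compute V_q(n, t) = Σ_{j=0}^3 C(n, j) (q−1)^j.
  j = 0: C(13,0)·(4)^0 = 1·1 = 1.
  j = 1: C(13,1)·(4)^1 = 13·4 = 52.
  j = 2: C(13,2)·(4)^2 = 78·16 = 1248.
  j = 3: C(13,3)·(4)^3 = 286·64 = 18304.
  V_q(n, t) = 1 + 52 + 1248 + 18304 = 19605.
Step 2: q^n = 5^13 = 1220703125.
Step 3: Hamming bound ⌊q^n / V_q(n,t)⌋ = ⌊1220703125/19605⌋ = 62264.
Step 4: Compare |C| = 24427 to 62264: satisfied.
The claimed |C| lies below the Hamming bound.


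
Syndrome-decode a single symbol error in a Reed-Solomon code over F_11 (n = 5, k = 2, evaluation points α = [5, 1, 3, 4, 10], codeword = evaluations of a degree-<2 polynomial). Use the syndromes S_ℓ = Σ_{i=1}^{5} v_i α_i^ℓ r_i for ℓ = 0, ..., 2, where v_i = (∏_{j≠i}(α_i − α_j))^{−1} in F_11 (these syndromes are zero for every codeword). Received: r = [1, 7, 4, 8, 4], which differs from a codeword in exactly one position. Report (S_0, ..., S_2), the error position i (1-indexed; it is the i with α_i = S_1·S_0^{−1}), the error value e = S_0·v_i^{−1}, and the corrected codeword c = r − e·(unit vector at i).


S = (3, 8, 3), error at position 5, error magnitude e = 5, c = [1, 7, 4, 8, 10].

Step 1: column multipliers v_i = (∏_{j≠i}(α_i − α_j))^{−1} mod 11.
  i = 1 (α = 5): (5−1)(5−3)(5−4)(5−10) = 4·2·1·(−5) = −40 ≡ 4, so v_1 = 4^{−1} = 3 (mod 11).
  i = 2 (α = 1): (1−5)(1−3)(1−4)(1−10) = (−4)·(−2)·(−3)·(−9) = 216 ≡ 7, so v_2 = 7^{−1} = 8 (mod 11).
  i = 3 (α = 3): (3−5)(3−1)(3−4)(3−10) = (−2)·2·(−1)·(−7) = −28 ≡ 5, so v_3 = 5^{−1} = 9 (mod 11).
  i = 4 (α = 4): (4−5)(4−1)(4−3)(4−10) = (−1)·3·1·(−6) = 18 ≡ 7, so v_4 = 7^{−1} = 8 (mod 11).
  i = 5 (α = 10): (10−5)(10−1)(10−3)(10−4) = 5·9·7·6 = 1890 ≡ 9, so v_5 = 9^{−1} = 5 (mod 11).
  v = [3, 8, 9, 8, 5].
Step 2: syndromes of r = [1, 7, 4, 8, 4] (all sums mod 11).
  S_0 = Σ v_i r_i = 3·1 + 8·7 + 9·4 + 8·8 + 5·4 = 179 ≡ 3.
  S_1 = Σ v_i α_i r_i = 3·5·1 + 8·1·7 + 9·3·4 + 8·4·8 + 5·10·4 = 635 ≡ 8.
  α_i^2 mod 11 = [3, 1, 9, 5, 1].
  S_2 = Σ v_i α_i^2 r_i = 3·3·1 + 8·1·7 + 9·9·4 + 8·5·8 + 5·1·4 = 729 ≡ 3.
  S = (3, 8, 3) ≠ 0, so r is not a codeword (an error is present).
Step 3: locate the error. For a single error e at position i, S_ℓ = v_i·e·α_i^ℓ, so α_err = S_1/S_0.
  S_0^{−1} = 3^{−1} = 4 (mod 11), so α_err = 8·4 = 32 ≡ 10 = α_5. Error position i = 5.
  Consistency check: S_2/S_1 = 3·7 = 21 ≡ 10 = α_err ✓ (single-error assumption holds).
Step 4: error magnitude e = S_0/v_5 = S_0·∏_{j≠5}(α_5 − α_j) = 3·9 = 27 ≡ 5 (mod 11).
Step 5: correct position 5: c_5 = r_5 − e = 4 − 5 ≡ 10 (mod 11). Hence c = [1, 7, 4, 8, 10].
  Check: interpolating c through the α_i gives m(x) = 3 + 4·x (degree < 2) with m(α_i) = c_i for every i, so c is indeed a codeword.


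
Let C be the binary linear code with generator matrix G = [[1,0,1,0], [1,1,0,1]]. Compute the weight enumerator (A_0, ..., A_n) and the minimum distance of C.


Weight distribution: A_0 = 1, A_2 = 1, A_3 = 2. Minimum distance d = 2.

Enumerate all 2^2 = 4 messages m ∈ F_2^2.
For each, compute codeword c = mG in F_2^4, then tally its weight.
  m = 00 → c = 0000, weight = 0.
  m = 10 → c = 1010, weight = 2.
  m = 01 → c = 1101, weight = 3.
  m = 11 → c = 0111, weight = 3.
Tally weights:
  weight 0: 1 codewords.
  weight 2: 1 codewords.
  weight 3: 2 codewords.
Minimum distance d = smallest w > 0 with A_w > 0 = 2.
Sanity: Σ A_w = 4 = 2^2 = 4 ✓.


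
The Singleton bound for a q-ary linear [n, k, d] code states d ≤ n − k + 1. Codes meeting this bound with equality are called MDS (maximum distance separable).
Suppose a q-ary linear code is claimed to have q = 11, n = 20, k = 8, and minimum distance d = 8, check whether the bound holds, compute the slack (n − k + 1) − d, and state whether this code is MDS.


Singleton RHS = n − k + 1 = 13, slack = 5, bound satisfied, not MDS.

Singleton bound: d ≤ n − k + 1.
Here n = 20, k = 8, so n − k + 1 = 13.
Given d = 8, check d ≤ 13: YES.
Slack = (n − k + 1) − d = 5.
The code is NOT MDS (slack = 5 > 0).
Description: the claimed parameters are [20, 8, 8]_11; such a code would be non-MDS.


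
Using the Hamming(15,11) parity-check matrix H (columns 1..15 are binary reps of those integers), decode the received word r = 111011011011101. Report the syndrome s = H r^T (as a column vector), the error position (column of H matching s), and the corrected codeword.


s = (0, 1, 1, 1)^T, error position = 7, corrected codeword c = 111011111011101

Compute s = H r^T mod 2 one row at a time:
  s_1 = 1 + 1 + 0 + 1 + 1 + 1 + 0 + 1 = 6 ≡ 0 (mod 2).
  s_2 = 0 + 1 + 1 + 0 + 1 + 1 + 0 + 1 = 5 ≡ 1 (mod 2).
  s_3 = 1 + 1 + 1 + 0 + 0 + 1 + 0 + 1 = 5 ≡ 1 (mod 2).
  s_4 = 1 + 1 + 1 + 0 + 1 + 1 + 1 + 1 = 7 ≡ 1 (mod 2).
s = (0, 1, 1, 1)^T — this equals column 7 of H (binary 0111), so error is at position 7.
Correct: flip bit 7 of r = 111011011011101 to get c = 111011111011101.


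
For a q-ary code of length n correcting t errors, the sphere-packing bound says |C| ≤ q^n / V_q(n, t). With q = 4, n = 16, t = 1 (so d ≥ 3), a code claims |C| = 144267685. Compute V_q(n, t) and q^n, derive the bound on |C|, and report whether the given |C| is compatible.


V_q(n, t) = 49, q^n = 4294967296, Hamming bound = 87652393, |C| = 144267685 > bound (violated).

Step 1: Compute V_q(n, t) = Σ_{j=0}^1 C(n, j) (q−1)^j.
  j = 0: C(16,0)·(3)^0 = 1·1 = 1.
  j = 1: C(16,1)·(3)^1 = 16·3 = 48.
  V_q(n, t) = 1 + 48 = 49.
Step 2: q^n = 4^16 = 4294967296.
Step 3: Hamming bound ⌊q^n / V_q(n,t)⌋ = ⌊4294967296/49⌋ = 87652393.
Step 4: Compare |C| = 144267685 to 87652393: violated.
The claimed |C| lies above the Hamming bound, so no 4-ary code of length 16 with d ≥ 3 can have 144267685 codewords.


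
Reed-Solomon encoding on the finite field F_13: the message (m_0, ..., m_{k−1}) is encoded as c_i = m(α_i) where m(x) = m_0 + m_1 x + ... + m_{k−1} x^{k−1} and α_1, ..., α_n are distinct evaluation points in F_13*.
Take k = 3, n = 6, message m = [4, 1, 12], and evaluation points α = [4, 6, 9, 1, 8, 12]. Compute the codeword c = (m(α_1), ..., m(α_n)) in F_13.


c = [5, 0, 10, 4, 0, 2]

Message polynomial: m(x) = 4 + 1·x + 12·x^2 (mod 13).
For each evaluation point α_i, compute m(α_i) mod 13:
  α_1 = 4: Horner steps 12 → 10 → 5, so m(4) = 5.
  α_2 = 6: Horner steps 12 → 8 → 0, so m(6) = 0.
  α_3 = 9: Horner steps 12 → 5 → 10, so m(9) = 10.
  α_4 = 1: Horner steps 12 → 0 → 4, so m(1) = 4.
  α_5 = 8: Horner steps 12 → 6 → 0, so m(8) = 0.
  α_6 = 12: Horner steps 12 → 2 → 2, so m(12) = 2.
Codeword c = [5, 0, 10, 4, 0, 2] ∈ F_13^6.


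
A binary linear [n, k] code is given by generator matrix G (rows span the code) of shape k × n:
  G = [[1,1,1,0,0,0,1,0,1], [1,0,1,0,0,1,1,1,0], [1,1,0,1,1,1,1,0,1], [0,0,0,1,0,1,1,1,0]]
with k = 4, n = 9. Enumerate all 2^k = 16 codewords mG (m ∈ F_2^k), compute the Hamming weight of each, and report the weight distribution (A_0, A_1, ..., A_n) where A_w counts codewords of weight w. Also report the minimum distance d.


Weight distribution: A_0 = 1, A_3 = 2, A_4 = 5, A_5 = 4, A_6 = 2, A_7 = 2. Minimum distance d = 3.

Enumerate all 2^4 = 16 messages m ∈ F_2^4.
For each, compute codeword c = mG in F_2^9, then tally its weight.
  m = 0000 → c = 000000000, weight = 0.
  m = 1000 → c = 111000101, weight = 5.
  m = 0100 → c = 101001110, weight = 5.
  m = 1100 → c = 010001011, weight = 4.
  m = 0010 → c = 110111101, weight = 7.
  m = 1010 → c = 001111000, weight = 4.
  m = 0110 → c = 011110011, weight = 6.
  m = 1110 → c = 100110110, weight = 5.
  m = 0001 → c = 000101110, weight = 4.
  m = 1001 → c = 111101011, weight = 7.
  m = 0101 → c = 101100000, weight = 3.
  m = 1101 → c = 010100101, weight = 4.
  m = 0011 → c = 110010011, weight = 5.
  m = 1011 → c = 001010110, weight = 4.
  m = 0111 → c = 011011101, weight = 6.
  m = 1111 → c = 100011000, weight = 3.
Tally weights:
  weight 0: 1 codewords.
  weight 3: 2 codewords.
  weight 4: 5 codewords.
  weight 5: 4 codewords.
  weight 6: 2 codewords.
  weight 7: 2 codewords.
Minimum distance d = smallest w > 0 with A_w > 0 = 3.
Sanity: Σ A_w = 16 = 2^4 = 16 ✓.


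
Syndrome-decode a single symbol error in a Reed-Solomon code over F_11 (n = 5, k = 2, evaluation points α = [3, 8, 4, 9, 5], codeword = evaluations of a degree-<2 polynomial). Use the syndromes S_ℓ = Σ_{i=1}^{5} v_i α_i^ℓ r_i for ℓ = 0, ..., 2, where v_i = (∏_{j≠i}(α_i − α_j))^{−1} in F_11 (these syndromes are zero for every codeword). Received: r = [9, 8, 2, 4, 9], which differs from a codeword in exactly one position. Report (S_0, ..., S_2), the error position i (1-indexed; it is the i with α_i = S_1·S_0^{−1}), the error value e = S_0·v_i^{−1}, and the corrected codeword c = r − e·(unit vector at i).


S = (5, 4, 1), error at position 1, error magnitude e = 3, c = [6, 8, 2, 4, 9].

Step 1: column multipliers v_i = (∏_{j≠i}(α_i − α_j))^{−1} mod 11.
  i = 1 (α = 3): (3−8)(3−4)(3−9)(3−5) = (−5)·(−1)·(−6)·(−2) = 60 ≡ 5, so v_1 = 5^{−1} = 9 (mod 11).
  i = 2 (α = 8): (8−3)(8−4)(8−9)(8−5) = 5·4·(−1)·3 = −60 ≡ 6, so v_2 = 6^{−1} = 2 (mod 11).
  i = 3 (α = 4): (4−3)(4−8)(4−9)(4−5) = 1·(−4)·(−5)·(−1) = −20 ≡ 2, so v_3 = 2^{−1} = 6 (mod 11).
  i = 4 (α = 9): (9−3)(9−8)(9−4)(9−5) = 6·1·5·4 = 120 ≡ 10, so v_4 = 10^{−1} = 10 (mod 11).
  i = 5 (α = 5): (5−3)(5−8)(5−4)(5−9) = 2·(−3)·1·(−4) = 24 ≡ 2, so v_5 = 2^{−1} = 6 (mod 11).
  v = [9, 2, 6, 10, 6].
Step 2: syndromes of r = [9, 8, 2, 4, 9] (all sums mod 11).
  S_0 = Σ v_i r_i = 9·9 + 2·8 + 6·2 + 10·4 + 6·9 = 203 ≡ 5.
  S_1 = Σ v_i α_i r_i = 9·3·9 + 2·8·8 + 6·4·2 + 10·9·4 + 6·5·9 = 1049 ≡ 4.
  α_i^2 mod 11 = [9, 9, 5, 4, 3].
  S_2 = Σ v_i α_i^2 r_i = 9·9·9 + 2·9·8 + 6·5·2 + 10·4·4 + 6·3·9 = 1255 ≡ 1.
  S = (5, 4, 1) ≠ 0, so r is not a codeword (an error is present).
Step 3: locate the error. For a single error e at position i, S_ℓ = v_i·e·α_i^ℓ, so α_err = S_1/S_0.
  S_0^{−1} = 5^{−1} = 9 (mod 11), so α_err = 4·9 = 36 ≡ 3 = α_1. Error position i = 1.
  Consistency check: S_2/S_1 = 1·3 = 3 ≡ 3 = α_err ✓ (single-error assumption holds).
Step 4: error magnitude e = S_0/v_1 = S_0·∏_{j≠1}(α_1 − α_j) = 5·5 = 25 ≡ 3 (mod 11).
Step 5: correct position 1: c_1 = r_1 − e = 9 − 3 ≡ 6 (mod 11). Hence c = [6, 8, 2, 4, 9].
  Check: interpolating c through the α_i gives m(x) = 7 + 7·x (degree < 2) with m(α_i) = c_i for every i, so c is indeed a codeword.


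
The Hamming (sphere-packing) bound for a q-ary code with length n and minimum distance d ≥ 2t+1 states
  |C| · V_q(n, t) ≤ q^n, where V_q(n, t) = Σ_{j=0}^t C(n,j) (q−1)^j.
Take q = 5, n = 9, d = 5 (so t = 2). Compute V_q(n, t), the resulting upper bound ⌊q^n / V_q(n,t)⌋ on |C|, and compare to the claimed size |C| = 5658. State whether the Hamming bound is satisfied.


V_q(n, t) = 613, q^n = 1953125, Hamming bound = 3186, |C| = 5658 > bound (violated).

Step 1: Compute V_q(n, t) = Σ_{j=0}^2 C(n, j) (q−1)^j.
  j = 0: C(9,0)·(4)^0 = 1·1 = 1.
  j = 1: C(9,1)·(4)^1 = 9·4 = 36.
  j = 2: C(9,2)·(4)^2 = 36·16 = 576.
  V_q(n, t) = 1 + 36 + 576 = 613.
Step 2: q^n = 5^9 = 1953125.
Step 3: Hamming bound ⌊q^n / V_q(n,t)⌋ = ⌊1953125/613⌋ = 3186.
Step 4: Compare |C| = 5658 to 3186: violated.
The claimed |C| lies above the Hamming bound, so no 5-ary code of length 9 with d ≥ 5 can have 5658 codewords.


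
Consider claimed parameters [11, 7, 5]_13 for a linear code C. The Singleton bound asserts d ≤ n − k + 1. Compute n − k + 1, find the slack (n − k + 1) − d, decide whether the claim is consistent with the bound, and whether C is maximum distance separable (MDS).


Singleton RHS = n − k + 1 = 5, slack = 0, bound satisfied, MDS.

Singleton bound: d ≤ n − k + 1.
Here n = 11, k = 7, so n − k + 1 = 5.
Given d = 5, check d ≤ 5: YES.
Slack = (n − k + 1) − d = 0.
The code is MDS (slack = 0).
Description: the claimed parameters are [11, 7, 5]_13; such a code would be MDS (meets Singleton bound).


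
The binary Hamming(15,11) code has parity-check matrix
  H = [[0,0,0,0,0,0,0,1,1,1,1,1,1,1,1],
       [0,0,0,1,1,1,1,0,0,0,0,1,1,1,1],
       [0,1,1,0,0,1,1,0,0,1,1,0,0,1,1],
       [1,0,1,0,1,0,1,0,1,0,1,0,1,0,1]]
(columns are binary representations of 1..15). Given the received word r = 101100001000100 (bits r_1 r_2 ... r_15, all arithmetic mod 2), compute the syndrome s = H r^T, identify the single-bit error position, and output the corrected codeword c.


s = (0, 0, 1, 0)^T, error position = 2, corrected codeword c = 111100001000100

Compute s = H r^T mod 2 one row at a time:
  s_1 = 0 + 1 + 0 + 0 + 0 + 1 + 0 + 0 = 2 ≡ 0 (mod 2).
  s_2 = 1 + 0 + 0 + 0 + 0 + 1 + 0 + 0 = 2 ≡ 0 (mod 2).
  s_3 = 0 + 1 + 0 + 0 + 0 + 0 + 0 + 0 = 1 ≡ 1 (mod 2).
  s_4 = 1 + 1 + 0 + 0 + 1 + 0 + 1 + 0 = 4 ≡ 0 (mod 2).
s = (0, 0, 1, 0)^T — this equals column 2 of H (binary 0010), so error is at position 2.
Correct: flip bit 2 of r = 101100001000100 to get c = 111100001000100.


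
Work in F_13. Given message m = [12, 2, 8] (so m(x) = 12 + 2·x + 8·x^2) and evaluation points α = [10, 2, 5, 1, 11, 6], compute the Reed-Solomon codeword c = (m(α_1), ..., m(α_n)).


c = [0, 9, 1, 9, 1, 0]

Message polynomial: m(x) = 12 + 2·x + 8·x^2 (mod 13).
For each evaluation point α_i, compute m(α_i) mod 13:
  α_1 = 10: Horner steps 8 → 4 → 0, so m(10) = 0.
  α_2 = 2: Horner steps 8 → 5 → 9, so m(2) = 9.
  α_3 = 5: Horner steps 8 → 3 → 1, so m(5) = 1.
  α_4 = 1: Horner steps 8 → 10 → 9, so m(1) = 9.
  α_5 = 11: Horner steps 8 → 12 → 1, so m(11) = 1.
  α_6 = 6: Horner steps 8 → 11 → 0, so m(6) = 0.
Codeword c = [0, 9, 1, 9, 1, 0] ∈ F_13^6.


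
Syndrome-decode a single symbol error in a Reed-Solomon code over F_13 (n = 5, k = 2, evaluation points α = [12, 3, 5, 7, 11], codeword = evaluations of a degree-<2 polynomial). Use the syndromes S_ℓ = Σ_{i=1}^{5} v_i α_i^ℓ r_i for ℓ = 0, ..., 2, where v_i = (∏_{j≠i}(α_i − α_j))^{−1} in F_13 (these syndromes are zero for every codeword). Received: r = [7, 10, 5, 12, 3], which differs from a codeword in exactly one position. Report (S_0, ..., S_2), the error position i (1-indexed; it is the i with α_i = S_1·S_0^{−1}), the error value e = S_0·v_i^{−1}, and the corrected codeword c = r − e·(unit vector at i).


S = (3, 8, 4), error at position 4, error magnitude e = 12, c = [7, 10, 5, 0, 3].

Step 1: column multipliers v_i = (∏_{j≠i}(α_i − α_j))^{−1} mod 13.
  i = 1 (α = 12): (12−3)(12−5)(12−7)(12−11) = 9·7·5·1 = 315 ≡ 3, so v_1 = 3^{−1} = 9 (mod 13).
  i = 2 (α = 3): (3−12)(3−5)(3−7)(3−11) = (−9)·(−2)·(−4)·(−8) = 576 ≡ 4, so v_2 = 4^{−1} = 10 (mod 13).
  i = 3 (α = 5): (5−12)(5−3)(5−7)(5−11) = (−7)·2·(−2)·(−6) = −168 ≡ 1, so v_3 = 1^{−1} = 1 (mod 13).
  i = 4 (α = 7): (7−12)(7−3)(7−5)(7−11) = (−5)·4·2·(−4) = 160 ≡ 4, so v_4 = 4^{−1} = 10 (mod 13).
  i = 5 (α = 11): (11−12)(11−3)(11−5)(11−7) = (−1)·8·6·4 = −192 ≡ 3, so v_5 = 3^{−1} = 9 (mod 13).
  v = [9, 10, 1, 10, 9].
Step 2: syndromes of r = [7, 10, 5, 12, 3] (all sums mod 13).
  S_0 = Σ v_i r_i = 9·7 + 10·10 + 1·5 + 10·12 + 9·3 = 315 ≡ 3.
  S_1 = Σ v_i α_i r_i = 9·12·7 + 10·3·10 + 1·5·5 + 10·7·12 + 9·11·3 = 2218 ≡ 8.
  α_i^2 mod 13 = [1, 9, 12, 10, 4].
  S_2 = Σ v_i α_i^2 r_i = 9·1·7 + 10·9·10 + 1·12·5 + 10·10·12 + 9·4·3 = 2331 ≡ 4.
  S = (3, 8, 4) ≠ 0, so r is not a codeword (an error is present).
Step 3: locate the error. For a single error e at position i, S_ℓ = v_i·e·α_i^ℓ, so α_err = S_1/S_0.
  S_0^{−1} = 3^{−1} = 9 (mod 13), so α_err = 8·9 = 72 ≡ 7 = α_4. Error position i = 4.
  Consistency check: S_2/S_1 = 4·5 = 20 ≡ 7 = α_err ✓ (single-error assumption holds).
Step 4: error magnitude e = S_0/v_4 = S_0·∏_{j≠4}(α_4 − α_j) = 3·4 = 12 ≡ 12 (mod 13).
Step 5: correct position 4: c_4 = r_4 − e = 12 − 12 ≡ 0 (mod 13). Hence c = [7, 10, 5, 0, 3].
  Check: interpolating c through the α_i gives m(x) = 11 + 4·x (degree < 2) with m(α_i) = c_i for every i, so c is indeed a codeword.


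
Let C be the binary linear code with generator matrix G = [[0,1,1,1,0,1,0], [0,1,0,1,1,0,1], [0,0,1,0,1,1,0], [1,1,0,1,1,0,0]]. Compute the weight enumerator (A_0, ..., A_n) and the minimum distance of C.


Weight distribution: A_0 = 1, A_1 = 2, A_2 = 1, A_3 = 2, A_4 = 5, A_5 = 4, A_6 = 1. Minimum distance d = 1.

Enumerate all 2^4 = 16 messages m ∈ F_2^4.
For each, compute codeword c = mG in F_2^7, then tally its weight.
  m = 0000 → c = 0000000, weight = 0.
  m = 1000 → c = 0111010, weight = 4.
  m = 0100 → c = 0101101, weight = 4.
  m = 1100 → c = 0010111, weight = 4.
  m = 0010 → c = 0010110, weight = 3.
  m = 1010 → c = 0101100, weight = 3.
  m = 0110 → c = 0111011, weight = 5.
  m = 1110 → c = 0000001, weight = 1.
  m = 0001 → c = 1101100, weight = 4.
  m = 1001 → c = 1010110, weight = 4.
  m = 0101 → c = 1000001, weight = 2.
  m = 1101 → c = 1111011, weight = 6.
  m = 0011 → c = 1111010, weight = 5.
  m = 1011 → c = 1000000, weight = 1.
  m = 0111 → c = 1010111, weight = 5.
  m = 1111 → c = 1101101, weight = 5.
Tally weights:
  weight 0: 1 codewords.
  weight 1: 2 codewords.
  weight 2: 1 codewords.
  weight 3: 2 codewords.
  weight 4: 5 codewords.
  weight 5: 4 codewords.
  weight 6: 1 codewords.
Minimum distance d = smallest w > 0 with A_w > 0 = 1.
Sanity: Σ A_w = 16 = 2^4 = 16 ✓.
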